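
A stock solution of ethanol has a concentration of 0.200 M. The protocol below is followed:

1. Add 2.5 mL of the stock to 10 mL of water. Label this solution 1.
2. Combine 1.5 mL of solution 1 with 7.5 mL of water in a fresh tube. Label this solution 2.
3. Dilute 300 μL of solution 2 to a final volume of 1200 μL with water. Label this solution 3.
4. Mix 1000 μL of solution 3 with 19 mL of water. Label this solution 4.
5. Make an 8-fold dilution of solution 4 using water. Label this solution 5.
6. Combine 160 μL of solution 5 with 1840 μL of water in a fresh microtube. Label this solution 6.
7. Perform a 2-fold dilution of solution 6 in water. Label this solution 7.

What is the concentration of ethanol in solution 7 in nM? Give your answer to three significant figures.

417 nM

Step 1: 2.5 mL + 10 mL = 12.5 mL total → factor 12.5/2.5 = 5
Step 2: 1.5 mL + 7.5 mL = 9 mL total → factor 9/1.5 = 6
Step 3: 300 μL brought to 1200 μL → factor 1200/300 = 4
Step 4: 1000 μL + 19 mL = 20000 μL total → factor 20000/1000 = 20
Step 5: 8-fold → factor 8
Step 6: 160 μL + 1840 μL = 2000 μL total → factor 2000/160 = 12.5
Step 7: 2-fold → factor 2
Overall dilution factor = 5 × 6 × 4 × 20 × 8 × 12.5 × 2 = 4.8 × 10^5
Final = 0.200 M / 4.8 × 10^5 = 4.167 × 10^-7 M = 417 nM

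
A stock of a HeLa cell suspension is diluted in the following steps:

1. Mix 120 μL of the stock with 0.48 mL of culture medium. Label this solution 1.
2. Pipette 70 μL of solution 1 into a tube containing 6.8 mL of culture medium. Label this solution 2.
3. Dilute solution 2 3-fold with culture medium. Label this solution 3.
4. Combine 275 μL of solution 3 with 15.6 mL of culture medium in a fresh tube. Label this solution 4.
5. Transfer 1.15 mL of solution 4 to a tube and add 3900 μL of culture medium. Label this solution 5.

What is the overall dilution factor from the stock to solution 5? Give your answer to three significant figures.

3.73 × 10^5

Step 1: 120 μL + 0.48 mL = 600 μL total → factor 600/120 = 5
Step 2: 70 μL + 6.8 mL = 6870 μL total → factor 6870/70 = 98.143
Step 3: 3-fold → factor 3
Step 4: 275 μL + 15.6 mL = 15875 μL total → factor 15875/275 = 57.727
Step 5: 1.15 mL + 3900 μL = 5.05 mL total → factor 5.05/1.15 = 4.3913
Overall dilution factor = 5 × 98.143 × 3 × 57.727 × 4.3913 = 3.7319 × 10^5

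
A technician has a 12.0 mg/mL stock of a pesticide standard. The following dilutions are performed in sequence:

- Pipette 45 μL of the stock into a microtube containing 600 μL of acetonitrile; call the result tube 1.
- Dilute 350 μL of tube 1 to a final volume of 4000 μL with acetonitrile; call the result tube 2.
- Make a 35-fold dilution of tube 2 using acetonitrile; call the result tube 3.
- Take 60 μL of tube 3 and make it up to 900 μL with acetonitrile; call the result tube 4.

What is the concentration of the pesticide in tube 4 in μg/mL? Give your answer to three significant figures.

0.140 μg/mL

Step 1: 45 μL + 600 μL = 645 μL total → factor 645/45 = 14.333
Step 2: 350 μL brought to 4000 μL → factor 4000/350 = 11.429
Step 3: 35-fold → factor 35
Step 4: 60 μL brought to 900 μL → factor 900/60 = 15
Overall dilution factor = 14.333 × 11.429 × 35 × 15 = 86000
Final = 12.0 mg/mL / 86000 = 0.0001395 mg/mL = 0.140 μg/mL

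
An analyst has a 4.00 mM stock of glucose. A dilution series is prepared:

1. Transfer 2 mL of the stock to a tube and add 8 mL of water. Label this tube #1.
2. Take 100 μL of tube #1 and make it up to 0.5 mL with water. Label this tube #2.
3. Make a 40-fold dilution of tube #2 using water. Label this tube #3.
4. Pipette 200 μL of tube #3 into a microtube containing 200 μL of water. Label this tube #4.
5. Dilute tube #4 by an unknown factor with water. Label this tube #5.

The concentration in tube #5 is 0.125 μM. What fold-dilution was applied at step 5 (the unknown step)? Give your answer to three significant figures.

16.0-fold

Step 1: 2 mL + 8 mL = 10 mL total → factor 10/2 = 5
Step 2: 100 μL brought to 0.5 mL → factor 500/100 = 5
Step 3: 40-fold → factor 40
Step 4: 200 μL + 200 μL = 400 μL total → factor 400/200 = 2
Step 5: unknown factor x
Product of known-step factors = 2000
Overall factor = 4.00 mM / (0.125 μM) = 32000
x = 32000 / 2000 = 16.0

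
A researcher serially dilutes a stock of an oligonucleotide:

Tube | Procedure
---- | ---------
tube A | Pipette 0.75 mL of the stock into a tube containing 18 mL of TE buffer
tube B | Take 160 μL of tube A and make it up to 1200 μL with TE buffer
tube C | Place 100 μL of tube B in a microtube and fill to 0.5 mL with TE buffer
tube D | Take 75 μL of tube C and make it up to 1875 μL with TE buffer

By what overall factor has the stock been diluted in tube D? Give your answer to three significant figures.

2.34 × 10^4

Step 1: 0.75 mL + 18 mL = 18.75 mL total → factor 18.75/0.75 = 25
Step 2: 160 μL brought to 1200 μL → factor 1200/160 = 7.5
Step 3: 100 μL brought to 0.5 mL → factor 500/100 = 5
Step 4: 75 μL brought to 1875 μL → factor 1875/75 = 25
Overall dilution factor = 25 × 7.5 × 5 × 25 = 23438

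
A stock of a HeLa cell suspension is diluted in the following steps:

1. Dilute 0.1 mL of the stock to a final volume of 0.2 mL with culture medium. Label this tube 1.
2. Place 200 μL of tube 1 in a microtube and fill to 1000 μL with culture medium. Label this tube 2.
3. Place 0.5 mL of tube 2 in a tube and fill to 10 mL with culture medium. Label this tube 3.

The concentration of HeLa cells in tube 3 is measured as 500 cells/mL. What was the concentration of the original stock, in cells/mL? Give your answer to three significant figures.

1.00 × 10^5 cells/mL

Step 1: 0.1 mL brought to 0.2 mL → factor 0.2/0.1 = 2
Step 2: 200 μL brought to 1000 μL → factor 1000/200 = 5
Step 3: 0.5 mL brought to 10 mL → factor 10/0.5 = 20
Overall dilution factor = 2 × 5 × 20 = 200
Stock = 500 cells/mL × 200 = 1.00 × 10^5 cells/mL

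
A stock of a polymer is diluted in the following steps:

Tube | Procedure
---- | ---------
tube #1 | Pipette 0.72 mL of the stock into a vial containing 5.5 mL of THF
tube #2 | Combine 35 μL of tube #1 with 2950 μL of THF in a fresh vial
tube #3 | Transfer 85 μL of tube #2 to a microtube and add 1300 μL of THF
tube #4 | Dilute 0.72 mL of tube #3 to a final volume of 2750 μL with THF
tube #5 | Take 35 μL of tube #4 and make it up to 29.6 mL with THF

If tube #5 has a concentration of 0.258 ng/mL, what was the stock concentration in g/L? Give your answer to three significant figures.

10.0 g/L

Step 1: 0.72 mL + 5.5 mL = 6.22 mL total → factor 6.22/0.72 = 8.6389
Step 2: 35 μL + 2950 μL = 2985 μL total → factor 2985/35 = 85.286
Step 3: 85 μL + 1300 μL = 1385 μL total → factor 1385/85 = 16.294
Step 4: 0.72 mL brought to 2750 μL → factor 2.75/0.72 = 3.8194
Step 5: 35 μL brought to 29.6 mL → factor 29600/35 = 845.71
Overall dilution factor = 8.6389 × 85.286 × 16.294 × 3.8194 × 845.71 = 3.8778 × 10^7
Stock = 0.258 ng/mL × 3.8778 × 10^7 = 1.000 × 10^7 ng/mL = 10.0 g/L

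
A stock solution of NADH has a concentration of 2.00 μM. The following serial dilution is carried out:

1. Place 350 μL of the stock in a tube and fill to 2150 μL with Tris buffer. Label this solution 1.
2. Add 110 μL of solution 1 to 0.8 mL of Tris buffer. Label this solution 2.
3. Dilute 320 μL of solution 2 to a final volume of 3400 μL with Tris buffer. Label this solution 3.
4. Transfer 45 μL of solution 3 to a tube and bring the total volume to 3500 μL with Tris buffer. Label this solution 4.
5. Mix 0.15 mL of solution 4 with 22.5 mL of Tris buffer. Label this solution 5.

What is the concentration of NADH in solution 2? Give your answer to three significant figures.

Step 1: 350 μL brought to 2150 μL → factor 2150/350 = 6.1429
Step 2: 110 μL + 0.8 mL = 910 μL total → factor 910/110 = 8.2727
Dilution factor through solution 2 = 6.1429 × 8.2727 = 50.818
[solution 2] = 2.00 μM / 50.818 = 0.0394 μM

0.0394 μM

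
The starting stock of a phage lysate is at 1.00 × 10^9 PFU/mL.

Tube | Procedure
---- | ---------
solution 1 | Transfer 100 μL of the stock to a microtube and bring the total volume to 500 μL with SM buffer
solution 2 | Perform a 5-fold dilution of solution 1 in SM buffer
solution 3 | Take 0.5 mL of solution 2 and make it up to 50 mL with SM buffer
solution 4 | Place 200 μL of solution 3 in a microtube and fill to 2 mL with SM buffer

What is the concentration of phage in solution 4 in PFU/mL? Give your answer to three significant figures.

4.00 × 10^4 PFU/mL

Step 1: 100 μL brought to 500 μL → factor 500/100 = 5
Step 2: 5-fold → factor 5
Step 3: 0.5 mL brought to 50 mL → factor 50/0.5 = 100
Step 4: 200 μL brought to 2 mL → factor 2000/200 = 10
Overall dilution factor = 5 × 5 × 100 × 10 = 25000
Final = 1.00 × 10^9 PFU/mL / 25000 = 4.00 × 10^4 PFU/mL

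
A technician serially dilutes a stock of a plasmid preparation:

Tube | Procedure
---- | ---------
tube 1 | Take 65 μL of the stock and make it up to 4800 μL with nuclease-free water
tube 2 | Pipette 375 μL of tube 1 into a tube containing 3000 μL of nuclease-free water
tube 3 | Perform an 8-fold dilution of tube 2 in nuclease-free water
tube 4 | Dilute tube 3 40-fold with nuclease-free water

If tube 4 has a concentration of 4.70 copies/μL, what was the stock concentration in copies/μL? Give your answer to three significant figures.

1.00 × 10^6 copies/μL

Step 1: 65 μL brought to 4800 μL → factor 4800/65 = 73.846
Step 2: 375 μL + 3000 μL = 3375 μL total → factor 3375/375 = 9
Step 3: 8-fold → factor 8
Step 4: 40-fold → factor 40
Overall dilution factor = 73.846 × 9 × 8 × 40 = 2.1268 × 10^5
Stock = 4.70 copies/μL × 2.1268 × 10^5 = 1.00 × 10^6 copies/μL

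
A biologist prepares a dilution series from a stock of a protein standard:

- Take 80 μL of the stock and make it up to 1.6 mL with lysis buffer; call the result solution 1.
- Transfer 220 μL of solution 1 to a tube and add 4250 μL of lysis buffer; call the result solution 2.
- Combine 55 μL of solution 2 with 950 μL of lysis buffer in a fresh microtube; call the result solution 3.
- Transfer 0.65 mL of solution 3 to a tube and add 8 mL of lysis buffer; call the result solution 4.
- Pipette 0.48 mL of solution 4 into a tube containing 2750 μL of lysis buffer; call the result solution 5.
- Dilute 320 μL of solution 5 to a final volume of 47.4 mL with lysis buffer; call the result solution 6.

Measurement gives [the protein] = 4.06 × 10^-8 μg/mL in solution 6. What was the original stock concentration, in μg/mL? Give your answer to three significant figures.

4.00 μg/mL

Step 1: 80 μL brought to 1.6 mL → factor 1600/80 = 20
Step 2: 220 μL + 4250 μL = 4470 μL total → factor 4470/220 = 20.318
Step 3: 55 μL + 950 μL = 1005 μL total → factor 1005/55 = 18.273
Step 4: 0.65 mL + 8 mL = 8.65 mL total → factor 8.65/0.65 = 13.308
Step 5: 0.48 mL + 2750 μL = 3.23 mL total → factor 3.23/0.48 = 6.7292
Step 6: 320 μL brought to 47.4 mL → factor 47400/320 = 148.12
Overall dilution factor = 20 × 20.318 × 18.273 × 13.308 × 6.7292 × 148.12 = 9.8494 × 10^7
Stock = 4.06 × 10^-8 μg/mL × 9.8494 × 10^7 = 4.00 μg/mL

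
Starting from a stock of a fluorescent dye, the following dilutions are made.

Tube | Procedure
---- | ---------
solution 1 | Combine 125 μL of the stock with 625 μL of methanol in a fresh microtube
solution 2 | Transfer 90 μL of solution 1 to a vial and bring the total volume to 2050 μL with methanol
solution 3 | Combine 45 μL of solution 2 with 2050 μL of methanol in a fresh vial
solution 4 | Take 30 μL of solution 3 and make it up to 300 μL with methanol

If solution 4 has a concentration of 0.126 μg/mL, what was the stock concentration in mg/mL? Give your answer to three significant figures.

Step 1: 125 μL + 625 μL = 750 μL total → factor 750/125 = 6
Step 2: 90 μL brought to 2050 μL → factor 2050/90 = 22.778
Step 3: 45 μL + 2050 μL = 2095 μL total → factor 2095/45 = 46.556
Step 4: 30 μL brought to 300 μL → factor 300/30 = 10
Overall dilution factor = 6 × 22.778 × 46.556 × 10 = 63626
Stock = 0.126 μg/mL × 63626 = 8017 μg/mL = 8.02 mg/mL

8.02 mg/mL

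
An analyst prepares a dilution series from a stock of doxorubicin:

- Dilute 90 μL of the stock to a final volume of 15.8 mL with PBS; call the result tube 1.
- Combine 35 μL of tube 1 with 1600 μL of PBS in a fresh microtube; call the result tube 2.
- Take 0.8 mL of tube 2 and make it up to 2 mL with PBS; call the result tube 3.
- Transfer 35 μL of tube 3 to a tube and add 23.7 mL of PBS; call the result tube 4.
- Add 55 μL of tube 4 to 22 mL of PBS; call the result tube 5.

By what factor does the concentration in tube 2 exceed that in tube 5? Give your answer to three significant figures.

6.80 × 10^5

Step 1: 90 μL brought to 15.8 mL → factor 15800/90 = 175.56
Step 2: 35 μL + 1600 μL = 1635 μL total → factor 1635/35 = 46.714
Step 3: 0.8 mL brought to 2 mL → factor 2/0.8 = 2.5
Step 4: 35 μL + 23.7 mL = 23735 μL total → factor 23735/35 = 678.14
Step 5: 55 μL + 22 mL = 22055 μL total → factor 22055/55 = 401
Dilution factor to tube 2 = 8201; to tube 5 = 5.5753 × 10^9
[tube 2]/[tube 5] = (factor to tube 5)/(factor to tube 2) = 5.5753 × 10^9/8201 = 6.80 × 10^5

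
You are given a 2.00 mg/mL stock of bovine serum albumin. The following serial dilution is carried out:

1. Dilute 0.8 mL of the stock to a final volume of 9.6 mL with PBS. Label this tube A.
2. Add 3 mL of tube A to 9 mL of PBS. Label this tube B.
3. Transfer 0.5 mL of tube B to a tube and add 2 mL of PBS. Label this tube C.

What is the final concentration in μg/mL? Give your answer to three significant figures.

Step 1: 0.8 mL brought to 9.6 mL → factor 9.6/0.8 = 12
Step 2: 3 mL + 9 mL = 12 mL total → factor 12/3 = 4
Step 3: 0.5 mL + 2 mL = 2.5 mL total → factor 2.5/0.5 = 5
Overall dilution factor = 12 × 4 × 5 = 240
Final = 2.00 mg/mL / 240 = 0.008333 mg/mL = 8.33 μg/mL

8.33 μg/mL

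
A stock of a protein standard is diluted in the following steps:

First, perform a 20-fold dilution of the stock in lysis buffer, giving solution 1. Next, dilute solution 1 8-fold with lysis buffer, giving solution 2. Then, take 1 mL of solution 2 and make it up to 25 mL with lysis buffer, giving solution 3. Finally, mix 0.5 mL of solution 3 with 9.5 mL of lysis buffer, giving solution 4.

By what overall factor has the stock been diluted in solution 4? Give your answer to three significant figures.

8.00 × 10^4

Step 1: 20-fold → factor 20
Step 2: 8-fold → factor 8
Step 3: 1 mL brought to 25 mL → factor 25/1 = 25
Step 4: 0.5 mL + 9.5 mL = 10 mL total → factor 10/0.5 = 20
Overall dilution factor = 20 × 8 × 25 × 20 = 80000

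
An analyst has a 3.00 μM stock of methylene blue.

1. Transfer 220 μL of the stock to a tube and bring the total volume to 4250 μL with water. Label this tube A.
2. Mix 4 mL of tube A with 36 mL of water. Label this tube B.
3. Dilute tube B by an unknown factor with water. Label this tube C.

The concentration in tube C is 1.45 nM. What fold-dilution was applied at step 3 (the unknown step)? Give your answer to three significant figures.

Step 1: 220 μL brought to 4250 μL → factor 4250/220 = 19.318
Step 2: 4 mL + 36 mL = 40 mL total → factor 40/4 = 10
Step 3: unknown factor x
Product of known-step factors = 193.18
Overall factor = 3.00 μM / (1.45 nM) = 2069
x = 2069 / 193.18 = 10.7

10.7-fold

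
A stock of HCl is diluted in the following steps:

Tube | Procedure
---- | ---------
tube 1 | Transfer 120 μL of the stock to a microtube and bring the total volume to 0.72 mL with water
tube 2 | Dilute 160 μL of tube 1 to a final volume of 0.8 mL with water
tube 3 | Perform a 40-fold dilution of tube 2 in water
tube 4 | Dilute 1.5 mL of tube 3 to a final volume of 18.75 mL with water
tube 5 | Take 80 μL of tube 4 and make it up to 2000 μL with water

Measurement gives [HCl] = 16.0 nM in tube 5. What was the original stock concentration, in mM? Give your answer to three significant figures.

6.00 mM

Step 1: 120 μL brought to 0.72 mL → factor 720/120 = 6
Step 2: 160 μL brought to 0.8 mL → factor 800/160 = 5
Step 3: 40-fold → factor 40
Step 4: 1.5 mL brought to 18.75 mL → factor 18.75/1.5 = 12.5
Step 5: 80 μL brought to 2000 μL → factor 2000/80 = 25
Overall dilution factor = 6 × 5 × 40 × 12.5 × 25 = 3.75 × 10^5
Stock = 16.0 nM × 3.75 × 10^5 = 6.000 × 10^6 nM = 6.00 mM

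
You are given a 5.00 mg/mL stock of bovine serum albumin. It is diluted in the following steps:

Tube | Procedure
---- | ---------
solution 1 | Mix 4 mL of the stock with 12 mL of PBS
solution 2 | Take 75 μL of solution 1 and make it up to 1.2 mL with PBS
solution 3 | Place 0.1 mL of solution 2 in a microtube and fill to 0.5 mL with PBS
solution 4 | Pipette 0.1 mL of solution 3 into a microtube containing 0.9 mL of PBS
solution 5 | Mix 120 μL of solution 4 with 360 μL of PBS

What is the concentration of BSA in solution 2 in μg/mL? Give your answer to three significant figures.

78.1 μg/mL

Step 1: 4 mL + 12 mL = 16 mL total → factor 16/4 = 4
Step 2: 75 μL brought to 1.2 mL → factor 1200/75 = 16
Dilution factor through solution 2 = 4 × 16 = 64
[solution 2] = 5.00 mg/mL / 64 = 0.07812 mg/mL = 78.1 μg/mL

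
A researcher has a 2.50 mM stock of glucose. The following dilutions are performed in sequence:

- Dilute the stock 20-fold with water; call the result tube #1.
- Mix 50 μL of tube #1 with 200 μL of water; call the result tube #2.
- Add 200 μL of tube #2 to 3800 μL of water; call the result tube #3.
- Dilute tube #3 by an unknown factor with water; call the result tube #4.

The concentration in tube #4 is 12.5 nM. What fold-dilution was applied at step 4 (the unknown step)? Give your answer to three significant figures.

100-fold

Step 1: 20-fold → factor 20
Step 2: 50 μL + 200 μL = 250 μL total → factor 250/50 = 5
Step 3: 200 μL + 3800 μL = 4000 μL total → factor 4000/200 = 20
Step 4: unknown factor x
Product of known-step factors = 2000
Overall factor = 2.50 mM / (12.5 nM) = 2 × 10^5
x = 2 × 10^5 / 2000 = 100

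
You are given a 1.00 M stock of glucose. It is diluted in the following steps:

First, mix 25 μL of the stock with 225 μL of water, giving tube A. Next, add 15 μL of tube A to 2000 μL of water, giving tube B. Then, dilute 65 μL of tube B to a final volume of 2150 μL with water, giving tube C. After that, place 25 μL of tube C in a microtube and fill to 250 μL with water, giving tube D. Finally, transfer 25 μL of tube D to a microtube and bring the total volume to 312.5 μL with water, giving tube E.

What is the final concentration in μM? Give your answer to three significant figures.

0.180 μM

Step 1: 25 μL + 225 μL = 250 μL total → factor 250/25 = 10
Step 2: 15 μL + 2000 μL = 2015 μL total → factor 2015/15 = 134.33
Step 3: 65 μL brought to 2150 μL → factor 2150/65 = 33.077
Step 4: 25 μL brought to 250 μL → factor 250/25 = 10
Step 5: 25 μL brought to 312.5 μL → factor 312.5/25 = 12.5
Overall dilution factor = 10 × 134.33 × 33.077 × 10 × 12.5 = 5.5542 × 10^6
Final = 1.00 M / 5.5542 × 10^6 = 1.800 × 10^-7 M = 0.180 μM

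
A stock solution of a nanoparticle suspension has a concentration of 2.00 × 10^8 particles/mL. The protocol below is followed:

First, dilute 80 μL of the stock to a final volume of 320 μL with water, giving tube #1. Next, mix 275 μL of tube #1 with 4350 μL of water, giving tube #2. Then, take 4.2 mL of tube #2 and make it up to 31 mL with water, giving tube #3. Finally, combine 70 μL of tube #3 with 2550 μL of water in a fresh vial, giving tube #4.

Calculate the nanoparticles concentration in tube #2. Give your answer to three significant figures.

2.97 × 10^6 particles/mL

Step 1: 80 μL brought to 320 μL → factor 320/80 = 4
Step 2: 275 μL + 4350 μL = 4625 μL total → factor 4625/275 = 16.818
Dilution factor through tube #2 = 4 × 16.818 = 67.273
[tube #2] = 2.00 × 10^8 particles/mL / 67.273 = 2.97 × 10^6 particles/mL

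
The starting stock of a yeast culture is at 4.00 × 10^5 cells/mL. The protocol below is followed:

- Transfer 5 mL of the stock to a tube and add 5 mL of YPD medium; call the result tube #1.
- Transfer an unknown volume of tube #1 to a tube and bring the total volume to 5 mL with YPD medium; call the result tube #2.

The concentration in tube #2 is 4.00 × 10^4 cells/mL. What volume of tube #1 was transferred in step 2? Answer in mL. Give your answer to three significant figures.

1.00 mL

Step 1: 5 mL + 5 mL = 10 mL total → factor 10/5 = 2
Step 2: v brought to 5 mL → factor = 5 mL/v
Product of known-step factors = 2
Overall factor = 4.00 × 10^5 cells/mL / (4.00 × 10^4 cells/mL) = 10
Step-2 factor = 10 / 2 = 5
v = 5 mL / 5 = 1.00 mL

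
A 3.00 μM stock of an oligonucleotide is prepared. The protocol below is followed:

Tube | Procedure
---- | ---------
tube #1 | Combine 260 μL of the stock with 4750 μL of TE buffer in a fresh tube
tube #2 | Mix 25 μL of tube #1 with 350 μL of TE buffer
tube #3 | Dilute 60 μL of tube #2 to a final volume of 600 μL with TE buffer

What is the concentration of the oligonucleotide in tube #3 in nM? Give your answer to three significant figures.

1.04 nM

Step 1: 260 μL + 4750 μL = 5010 μL total → factor 5010/260 = 19.269
Step 2: 25 μL + 350 μL = 375 μL total → factor 375/25 = 15
Step 3: 60 μL brought to 600 μL → factor 600/60 = 10
Overall dilution factor = 19.269 × 15 × 10 = 2890.4
Final = 3.00 μM / 2890.4 = 0.001038 μM = 1.04 nM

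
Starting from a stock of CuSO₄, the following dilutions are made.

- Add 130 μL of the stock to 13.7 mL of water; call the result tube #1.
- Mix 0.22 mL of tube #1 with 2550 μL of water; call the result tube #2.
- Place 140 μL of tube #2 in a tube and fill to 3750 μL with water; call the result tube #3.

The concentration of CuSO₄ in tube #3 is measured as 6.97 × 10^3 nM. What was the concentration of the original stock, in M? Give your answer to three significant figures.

0.250 M

Step 1: 130 μL + 13.7 mL = 13830 μL total → factor 13830/130 = 106.38
Step 2: 0.22 mL + 2550 μL = 2.77 mL total → factor 2.77/0.22 = 12.591
Step 3: 140 μL brought to 3750 μL → factor 3750/140 = 26.786
Overall dilution factor = 106.38 × 12.591 × 26.786 = 35879
Stock = 6.97 × 10^3 nM × 35879 = 2.501 × 10^8 nM = 0.250 M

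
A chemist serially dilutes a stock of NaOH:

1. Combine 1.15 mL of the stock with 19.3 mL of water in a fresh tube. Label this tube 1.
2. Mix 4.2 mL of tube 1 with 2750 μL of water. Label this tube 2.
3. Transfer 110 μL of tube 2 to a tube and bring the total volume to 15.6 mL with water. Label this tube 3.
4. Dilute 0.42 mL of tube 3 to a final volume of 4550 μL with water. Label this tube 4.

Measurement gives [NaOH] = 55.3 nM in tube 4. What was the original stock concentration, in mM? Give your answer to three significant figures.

2.50 mM

Step 1: 1.15 mL + 19.3 mL = 20.45 mL total → factor 20.45/1.15 = 17.783
Step 2: 4.2 mL + 2750 μL = 6.95 mL total → factor 6.95/4.2 = 1.6548
Step 3: 110 μL brought to 15.6 mL → factor 15600/110 = 141.82
Step 4: 0.42 mL brought to 4550 μL → factor 4.55/0.42 = 10.833
Overall dilution factor = 17.783 × 1.6548 × 141.82 × 10.833 = 45209
Stock = 55.3 nM × 45209 = 2.500 × 10^6 nM = 2.50 mM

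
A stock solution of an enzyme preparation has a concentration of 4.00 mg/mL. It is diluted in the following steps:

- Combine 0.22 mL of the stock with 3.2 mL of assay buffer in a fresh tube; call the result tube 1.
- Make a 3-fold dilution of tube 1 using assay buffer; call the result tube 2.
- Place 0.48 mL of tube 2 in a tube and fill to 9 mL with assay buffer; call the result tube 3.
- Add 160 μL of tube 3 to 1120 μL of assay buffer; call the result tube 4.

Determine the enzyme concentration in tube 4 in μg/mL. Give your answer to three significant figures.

Step 1: 0.22 mL + 3.2 mL = 3.42 mL total → factor 3.42/0.22 = 15.545
Step 2: 3-fold → factor 3
Step 3: 0.48 mL brought to 9 mL → factor 9/0.48 = 18.75
Step 4: 160 μL + 1120 μL = 1280 μL total → factor 1280/160 = 8
Overall dilution factor = 15.545 × 3 × 18.75 × 8 = 6995.5
Final = 4.00 mg/mL / 6995.5 = 0.0005718 mg/mL = 0.572 μg/mL

0.572 μg/mL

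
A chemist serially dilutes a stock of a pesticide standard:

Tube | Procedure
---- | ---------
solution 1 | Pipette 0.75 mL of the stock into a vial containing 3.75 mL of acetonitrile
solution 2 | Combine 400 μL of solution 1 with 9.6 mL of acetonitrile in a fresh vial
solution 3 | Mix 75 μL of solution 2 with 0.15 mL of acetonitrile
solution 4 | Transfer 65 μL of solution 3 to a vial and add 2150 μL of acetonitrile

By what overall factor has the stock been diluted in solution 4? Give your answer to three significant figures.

Step 1: 0.75 mL + 3.75 mL = 4.5 mL total → factor 4.5/0.75 = 6
Step 2: 400 μL + 9.6 mL = 10000 μL total → factor 10000/400 = 25
Step 3: 75 μL + 0.15 mL = 225 μL total → factor 225/75 = 3
Step 4: 65 μL + 2150 μL = 2215 μL total → factor 2215/65 = 34.077
Overall dilution factor = 6 × 25 × 3 × 34.077 = 15335

1.53 × 10^4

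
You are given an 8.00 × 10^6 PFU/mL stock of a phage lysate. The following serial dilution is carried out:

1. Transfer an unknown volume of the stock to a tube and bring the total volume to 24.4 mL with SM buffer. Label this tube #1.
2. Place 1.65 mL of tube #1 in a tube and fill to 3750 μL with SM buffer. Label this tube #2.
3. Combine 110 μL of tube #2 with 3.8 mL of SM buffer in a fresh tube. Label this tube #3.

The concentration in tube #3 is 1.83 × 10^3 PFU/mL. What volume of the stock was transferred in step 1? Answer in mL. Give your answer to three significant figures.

Step 1: v brought to 24.4 mL → factor = 24.4 mL/v
Step 2: 1.65 mL brought to 3750 μL → factor 3.75/1.65 = 2.2727
Step 3: 110 μL + 3.8 mL = 3910 μL total → factor 3910/110 = 35.545
Product of known-step factors = 80.785
Overall factor = 8.00 × 10^6 PFU/mL / (1.83 × 10^3 PFU/mL) = 4371.6
Step-1 factor = 4371.6 / 80.785 = 54.114
v = 24.4 mL / 54.114 = 0.451 mL

0.451 mL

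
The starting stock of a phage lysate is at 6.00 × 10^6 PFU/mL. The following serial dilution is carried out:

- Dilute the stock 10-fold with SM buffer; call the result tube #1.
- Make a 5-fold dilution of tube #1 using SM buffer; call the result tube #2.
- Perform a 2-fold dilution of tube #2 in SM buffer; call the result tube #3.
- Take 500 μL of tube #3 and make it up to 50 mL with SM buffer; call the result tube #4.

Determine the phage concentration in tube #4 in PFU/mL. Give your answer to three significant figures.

Step 1: 10-fold → factor 10
Step 2: 5-fold → factor 5
Step 3: 2-fold → factor 2
Step 4: 500 μL brought to 50 mL → factor 50000/500 = 100
Overall dilution factor = 10 × 5 × 2 × 100 = 10000
Final = 6.00 × 10^6 PFU/mL / 10000 = 600 PFU/mL

600 PFU/mL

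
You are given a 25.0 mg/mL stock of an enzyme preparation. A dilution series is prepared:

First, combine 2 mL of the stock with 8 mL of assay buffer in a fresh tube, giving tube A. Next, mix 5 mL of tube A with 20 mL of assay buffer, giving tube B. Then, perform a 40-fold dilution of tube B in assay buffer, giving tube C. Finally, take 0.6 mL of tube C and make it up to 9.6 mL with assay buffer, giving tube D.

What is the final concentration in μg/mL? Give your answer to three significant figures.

1.56 μg/mL

Step 1: 2 mL + 8 mL = 10 mL total → factor 10/2 = 5
Step 2: 5 mL + 20 mL = 25 mL total → factor 25/5 = 5
Step 3: 40-fold → factor 40
Step 4: 0.6 mL brought to 9.6 mL → factor 9.6/0.6 = 16
Overall dilution factor = 5 × 5 × 40 × 16 = 16000
Final = 25.0 mg/mL / 16000 = 0.001563 mg/mL = 1.56 μg/mL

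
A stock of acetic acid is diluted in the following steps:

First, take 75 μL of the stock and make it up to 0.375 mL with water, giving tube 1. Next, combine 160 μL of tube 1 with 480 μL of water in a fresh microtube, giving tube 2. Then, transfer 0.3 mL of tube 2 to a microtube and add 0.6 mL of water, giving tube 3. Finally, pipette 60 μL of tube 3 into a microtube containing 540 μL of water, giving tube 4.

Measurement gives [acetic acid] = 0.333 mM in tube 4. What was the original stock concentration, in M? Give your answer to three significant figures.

Step 1: 75 μL brought to 0.375 mL → factor 375/75 = 5
Step 2: 160 μL + 480 μL = 640 μL total → factor 640/160 = 4
Step 3: 0.3 mL + 0.6 mL = 0.9 mL total → factor 0.9/0.3 = 3
Step 4: 60 μL + 540 μL = 600 μL total → factor 600/60 = 10
Overall dilution factor = 5 × 4 × 3 × 10 = 600
Stock = 0.333 mM × 600 = 199.8 mM = 0.200 M

0.200 M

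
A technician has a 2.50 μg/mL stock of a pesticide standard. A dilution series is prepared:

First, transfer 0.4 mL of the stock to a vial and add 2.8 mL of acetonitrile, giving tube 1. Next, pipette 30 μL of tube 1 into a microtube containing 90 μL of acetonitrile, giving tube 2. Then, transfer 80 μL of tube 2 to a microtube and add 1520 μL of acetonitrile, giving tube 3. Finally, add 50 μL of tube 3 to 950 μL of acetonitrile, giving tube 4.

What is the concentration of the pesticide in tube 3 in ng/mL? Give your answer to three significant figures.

3.91 ng/mL

Step 1: 0.4 mL + 2.8 mL = 3.2 mL total → factor 3.2/0.4 = 8
Step 2: 30 μL + 90 μL = 120 μL total → factor 120/30 = 4
Step 3: 80 μL + 1520 μL = 1600 μL total → factor 1600/80 = 20
Dilution factor through tube 3 = 8 × 4 × 20 = 640
[tube 3] = 2.50 μg/mL / 640 = 0.003906 μg/mL = 3.91 ng/mL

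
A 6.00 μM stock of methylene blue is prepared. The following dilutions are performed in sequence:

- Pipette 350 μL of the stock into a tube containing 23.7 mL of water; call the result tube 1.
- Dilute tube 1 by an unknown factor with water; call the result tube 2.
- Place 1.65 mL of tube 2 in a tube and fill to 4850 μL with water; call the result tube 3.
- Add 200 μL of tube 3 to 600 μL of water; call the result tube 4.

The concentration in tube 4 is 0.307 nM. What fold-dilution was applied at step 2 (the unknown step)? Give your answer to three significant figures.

Step 1: 350 μL + 23.7 mL = 24050 μL total → factor 24050/350 = 68.714
Step 2: unknown factor x
Step 3: 1.65 mL brought to 4850 μL → factor 4.85/1.65 = 2.9394
Step 4: 200 μL + 600 μL = 800 μL total → factor 800/200 = 4
Product of known-step factors = 807.91
Overall factor = 6.00 μM / (0.307 nM) = 19544
x = 19544 / 807.91 = 24.2

24.2-fold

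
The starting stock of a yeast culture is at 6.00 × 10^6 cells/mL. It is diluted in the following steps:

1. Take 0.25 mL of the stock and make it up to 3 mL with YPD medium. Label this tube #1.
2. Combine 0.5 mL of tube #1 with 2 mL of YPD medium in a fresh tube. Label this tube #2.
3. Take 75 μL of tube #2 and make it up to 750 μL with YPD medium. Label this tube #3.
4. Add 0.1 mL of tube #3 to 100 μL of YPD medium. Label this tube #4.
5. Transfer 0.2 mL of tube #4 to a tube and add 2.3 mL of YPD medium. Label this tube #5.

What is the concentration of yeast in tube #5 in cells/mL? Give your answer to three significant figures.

Step 1: 0.25 mL brought to 3 mL → factor 3/0.25 = 12
Step 2: 0.5 mL + 2 mL = 2.5 mL total → factor 2.5/0.5 = 5
Step 3: 75 μL brought to 750 μL → factor 750/75 = 10
Step 4: 0.1 mL + 100 μL = 0.2 mL total → factor 0.2/0.1 = 2
Step 5: 0.2 mL + 2.3 mL = 2.5 mL total → factor 2.5/0.2 = 12.5
Overall dilution factor = 12 × 5 × 10 × 2 × 12.5 = 15000
Final = 6.00 × 10^6 cells/mL / 15000 = 400 cells/mL

400 cells/mL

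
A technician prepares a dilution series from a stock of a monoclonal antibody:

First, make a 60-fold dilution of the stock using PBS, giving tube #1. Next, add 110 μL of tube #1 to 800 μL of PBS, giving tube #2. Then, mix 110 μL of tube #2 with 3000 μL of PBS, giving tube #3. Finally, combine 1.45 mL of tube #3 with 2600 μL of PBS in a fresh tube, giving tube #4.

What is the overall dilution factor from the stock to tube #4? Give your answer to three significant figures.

Step 1: 60-fold → factor 60
Step 2: 110 μL + 800 μL = 910 μL total → factor 910/110 = 8.2727
Step 3: 110 μL + 3000 μL = 3110 μL total → factor 3110/110 = 28.273
Step 4: 1.45 mL + 2600 μL = 4.05 mL total → factor 4.05/1.45 = 2.7931
Overall dilution factor = 60 × 8.2727 × 28.273 × 2.7931 = 39197

3.92 × 10^4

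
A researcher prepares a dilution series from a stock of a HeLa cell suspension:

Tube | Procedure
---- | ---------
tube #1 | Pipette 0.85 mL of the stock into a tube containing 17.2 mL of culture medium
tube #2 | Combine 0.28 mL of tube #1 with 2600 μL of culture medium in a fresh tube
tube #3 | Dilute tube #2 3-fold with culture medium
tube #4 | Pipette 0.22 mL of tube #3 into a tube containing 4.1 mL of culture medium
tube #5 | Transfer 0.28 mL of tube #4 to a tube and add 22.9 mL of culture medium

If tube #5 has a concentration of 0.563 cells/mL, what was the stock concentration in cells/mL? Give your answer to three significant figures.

6.00 × 10^5 cells/mL

Step 1: 0.85 mL + 17.2 mL = 18.05 mL total → factor 18.05/0.85 = 21.235
Step 2: 0.28 mL + 2600 μL = 2.88 mL total → factor 2.88/0.28 = 10.286
Step 3: 3-fold → factor 3
Step 4: 0.22 mL + 4.1 mL = 4.32 mL total → factor 4.32/0.22 = 19.636
Step 5: 0.28 mL + 22.9 mL = 23.18 mL total → factor 23.18/0.28 = 82.786
Overall dilution factor = 21.235 × 10.286 × 3 × 19.636 × 82.786 = 1.0652 × 10^6
Stock = 0.563 cells/mL × 1.0652 × 10^6 = 6.00 × 10^5 cells/mL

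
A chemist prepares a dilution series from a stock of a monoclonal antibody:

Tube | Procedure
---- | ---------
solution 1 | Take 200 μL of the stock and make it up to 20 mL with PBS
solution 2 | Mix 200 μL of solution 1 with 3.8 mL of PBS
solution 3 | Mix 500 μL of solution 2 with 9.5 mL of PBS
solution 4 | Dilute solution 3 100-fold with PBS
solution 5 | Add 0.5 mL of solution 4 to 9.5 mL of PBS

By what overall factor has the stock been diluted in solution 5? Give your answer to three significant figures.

8.00 × 10^7

Step 1: 200 μL brought to 20 mL → factor 20000/200 = 100
Step 2: 200 μL + 3.8 mL = 4000 μL total → factor 4000/200 = 20
Step 3: 500 μL + 9.5 mL = 10000 μL total → factor 10000/500 = 20
Step 4: 100-fold → factor 100
Step 5: 0.5 mL + 9.5 mL = 10 mL total → factor 10/0.5 = 20
Overall dilution factor = 100 × 20 × 20 × 100 × 20 = 8 × 10^7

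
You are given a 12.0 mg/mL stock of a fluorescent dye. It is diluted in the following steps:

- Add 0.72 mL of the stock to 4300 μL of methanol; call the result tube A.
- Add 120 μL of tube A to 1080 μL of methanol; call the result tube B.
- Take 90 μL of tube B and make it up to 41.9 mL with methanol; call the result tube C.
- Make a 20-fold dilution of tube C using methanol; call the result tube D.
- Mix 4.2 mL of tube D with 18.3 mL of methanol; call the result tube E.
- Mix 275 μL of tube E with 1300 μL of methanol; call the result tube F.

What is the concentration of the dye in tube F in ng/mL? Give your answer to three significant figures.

Step 1: 0.72 mL + 4300 μL = 5.02 mL total → factor 5.02/0.72 = 6.9722
Step 2: 120 μL + 1080 μL = 1200 μL total → factor 1200/120 = 10
Step 3: 90 μL brought to 41.9 mL → factor 41900/90 = 465.56
Step 4: 20-fold → factor 20
Step 5: 4.2 mL + 18.3 mL = 22.5 mL total → factor 22.5/4.2 = 5.3571
Step 6: 275 μL + 1300 μL = 1575 μL total → factor 1575/275 = 5.7273
Overall dilution factor = 6.9722 × 10 × 465.56 × 20 × 5.3571 × 5.7273 = 1.9918 × 10^7
Final = 12.0 mg/mL / 1.9918 × 10^7 = 6.025 × 10^-7 mg/mL = 0.602 ng/mL

0.602 ng/mL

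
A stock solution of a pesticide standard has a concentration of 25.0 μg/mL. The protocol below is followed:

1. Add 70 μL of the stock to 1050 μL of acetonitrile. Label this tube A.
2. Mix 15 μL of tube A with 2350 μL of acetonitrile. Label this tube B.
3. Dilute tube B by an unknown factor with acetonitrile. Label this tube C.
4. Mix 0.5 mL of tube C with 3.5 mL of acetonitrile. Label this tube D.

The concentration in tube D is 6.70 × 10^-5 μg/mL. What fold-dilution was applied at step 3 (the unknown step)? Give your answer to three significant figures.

Step 1: 70 μL + 1050 μL = 1120 μL total → factor 1120/70 = 16
Step 2: 15 μL + 2350 μL = 2365 μL total → factor 2365/15 = 157.67
Step 3: unknown factor x
Step 4: 0.5 mL + 3.5 mL = 4 mL total → factor 4/0.5 = 8
Product of known-step factors = 20181
Overall factor = 25.0 μg/mL / (6.70 × 10^-5 μg/mL) = 3.7313 × 10^5
x = 3.7313 × 10^5 / 20181 = 18.5

18.5-fold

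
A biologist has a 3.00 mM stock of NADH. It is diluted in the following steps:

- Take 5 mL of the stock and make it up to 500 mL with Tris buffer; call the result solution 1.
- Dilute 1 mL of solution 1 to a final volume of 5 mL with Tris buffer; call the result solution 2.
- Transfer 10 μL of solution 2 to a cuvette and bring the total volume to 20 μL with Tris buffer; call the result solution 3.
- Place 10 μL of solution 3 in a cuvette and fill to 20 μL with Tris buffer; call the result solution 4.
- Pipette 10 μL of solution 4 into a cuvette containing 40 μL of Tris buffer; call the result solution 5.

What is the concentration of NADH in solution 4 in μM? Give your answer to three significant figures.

Step 1: 5 mL brought to 500 mL → factor 500/5 = 100
Step 2: 1 mL brought to 5 mL → factor 5/1 = 5
Step 3: 10 μL brought to 20 μL → factor 20/10 = 2
Step 4: 10 μL brought to 20 μL → factor 20/10 = 2
Dilution factor through solution 4 = 100 × 5 × 2 × 2 = 2000
[solution 4] = 3.00 mM / 2000 = 0.001500 mM = 1.50 μM

1.50 μM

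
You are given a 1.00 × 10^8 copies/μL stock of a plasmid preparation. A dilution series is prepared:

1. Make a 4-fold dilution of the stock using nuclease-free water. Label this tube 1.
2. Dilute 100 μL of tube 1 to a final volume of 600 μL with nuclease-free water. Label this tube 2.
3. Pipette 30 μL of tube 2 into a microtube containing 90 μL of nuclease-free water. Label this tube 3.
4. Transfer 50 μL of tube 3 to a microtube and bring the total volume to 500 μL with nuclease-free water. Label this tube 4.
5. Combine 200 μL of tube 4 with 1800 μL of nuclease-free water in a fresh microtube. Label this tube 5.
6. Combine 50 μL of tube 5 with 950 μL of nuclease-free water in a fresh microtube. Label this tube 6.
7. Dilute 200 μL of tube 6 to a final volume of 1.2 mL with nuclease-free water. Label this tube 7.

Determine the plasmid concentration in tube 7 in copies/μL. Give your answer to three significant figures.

Step 1: 4-fold → factor 4
Step 2: 100 μL brought to 600 μL → factor 600/100 = 6
Step 3: 30 μL + 90 μL = 120 μL total → factor 120/30 = 4
Step 4: 50 μL brought to 500 μL → factor 500/50 = 10
Step 5: 200 μL + 1800 μL = 2000 μL total → factor 2000/200 = 10
Step 6: 50 μL + 950 μL = 1000 μL total → factor 1000/50 = 20
Step 7: 200 μL brought to 1.2 mL → factor 1200/200 = 6
Overall dilution factor = 4 × 6 × 4 × 10 × 10 × 20 × 6 = 1.152 × 10^6
Final = 1.00 × 10^8 copies/μL / 1.152 × 10^6 = 86.8 copies/μL

86.8 copies/μL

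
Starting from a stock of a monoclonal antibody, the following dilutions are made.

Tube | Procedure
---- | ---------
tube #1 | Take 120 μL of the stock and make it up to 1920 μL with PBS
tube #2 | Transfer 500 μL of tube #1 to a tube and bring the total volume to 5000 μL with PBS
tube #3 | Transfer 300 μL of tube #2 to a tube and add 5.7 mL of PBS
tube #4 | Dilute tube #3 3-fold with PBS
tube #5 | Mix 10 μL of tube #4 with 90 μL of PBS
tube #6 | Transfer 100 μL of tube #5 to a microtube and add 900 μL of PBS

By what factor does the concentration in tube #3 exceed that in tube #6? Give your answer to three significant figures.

300

Step 1: 120 μL brought to 1920 μL → factor 1920/120 = 16
Step 2: 500 μL brought to 5000 μL → factor 5000/500 = 10
Step 3: 300 μL + 5.7 mL = 6000 μL total → factor 6000/300 = 20
Step 4: 3-fold → factor 3
Step 5: 10 μL + 90 μL = 100 μL total → factor 100/10 = 10
Step 6: 100 μL + 900 μL = 1000 μL total → factor 1000/100 = 10
Dilution factor to tube #3 = 3200; to tube #6 = 9.6 × 10^5
[tube #3]/[tube #6] = (factor to tube #6)/(factor to tube #3) = 9.6 × 10^5/3200 = 300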